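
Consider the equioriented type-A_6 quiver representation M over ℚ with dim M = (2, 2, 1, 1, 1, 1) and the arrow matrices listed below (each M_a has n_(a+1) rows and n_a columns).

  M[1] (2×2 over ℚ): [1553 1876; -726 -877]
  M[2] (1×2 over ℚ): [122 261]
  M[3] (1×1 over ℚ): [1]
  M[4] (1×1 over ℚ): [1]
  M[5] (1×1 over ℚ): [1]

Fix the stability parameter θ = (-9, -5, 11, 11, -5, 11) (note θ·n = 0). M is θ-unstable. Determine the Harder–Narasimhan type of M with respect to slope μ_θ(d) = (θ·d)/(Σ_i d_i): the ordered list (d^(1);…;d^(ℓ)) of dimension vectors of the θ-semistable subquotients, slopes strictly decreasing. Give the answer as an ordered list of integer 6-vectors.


Via rank(M_{q-1}∘⋯∘M_p): M ≅ I[1,2], I[1,6].
μ_θ-semistable layers: μ^(1)=11; μ^(2)=17/3; μ^(3)=-5; μ^(4)=-9

((0, 0, 0, 0, 0, 1); (0, 0, 1, 1, 1, 0); (0, 2, 0, 0, 0, 0); (2, 0, 0, 0, 0, 0))


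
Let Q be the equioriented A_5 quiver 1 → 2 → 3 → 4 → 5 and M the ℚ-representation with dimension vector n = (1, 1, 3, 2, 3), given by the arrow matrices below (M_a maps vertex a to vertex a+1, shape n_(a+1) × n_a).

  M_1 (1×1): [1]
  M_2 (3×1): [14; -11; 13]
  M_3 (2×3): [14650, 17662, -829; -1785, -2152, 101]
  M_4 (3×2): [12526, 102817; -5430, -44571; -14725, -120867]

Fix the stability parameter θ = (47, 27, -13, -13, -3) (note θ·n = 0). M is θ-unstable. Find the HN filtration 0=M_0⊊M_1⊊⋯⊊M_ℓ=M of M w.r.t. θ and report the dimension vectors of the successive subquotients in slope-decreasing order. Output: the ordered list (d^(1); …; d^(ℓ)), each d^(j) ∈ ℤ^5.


Interval decomposition of M: I[1,5], I[3,3], I[3,5], I[5,5].
HN type (ℓ=3): μ^(1)=9; μ^(2)=-3; μ^(3)=-13

((1, 1, 1, 1, 1); (0, 0, 0, 0, 2); (0, 0, 2, 1, 0))


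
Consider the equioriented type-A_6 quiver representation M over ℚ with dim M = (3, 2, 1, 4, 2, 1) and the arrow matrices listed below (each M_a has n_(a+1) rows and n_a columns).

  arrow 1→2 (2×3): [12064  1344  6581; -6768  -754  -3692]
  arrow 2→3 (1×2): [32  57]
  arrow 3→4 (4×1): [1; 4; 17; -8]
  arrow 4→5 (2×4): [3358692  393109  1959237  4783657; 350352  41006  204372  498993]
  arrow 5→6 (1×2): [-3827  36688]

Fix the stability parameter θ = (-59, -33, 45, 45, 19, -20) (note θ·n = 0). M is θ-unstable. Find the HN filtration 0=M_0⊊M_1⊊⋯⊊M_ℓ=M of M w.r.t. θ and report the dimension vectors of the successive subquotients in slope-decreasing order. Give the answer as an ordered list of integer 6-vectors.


Barcode: M ≅ I[1,1], I[1,2], I[1,6], I[4,4]^2, I[4,5]. HN layers by μ_θ (5 steps, strictly decreasing):
  μ^(1)=45; μ^(2)=32; μ^(3)=89/4; μ^(4)=-33; μ^(5)=-59

((0, 0, 0, 2, 0, 0); (0, 0, 0, 1, 1, 0); (0, 0, 1, 1, 1, 1); (0, 2, 0, 0, 0, 0); (3, 0, 0, 0, 0, 0))


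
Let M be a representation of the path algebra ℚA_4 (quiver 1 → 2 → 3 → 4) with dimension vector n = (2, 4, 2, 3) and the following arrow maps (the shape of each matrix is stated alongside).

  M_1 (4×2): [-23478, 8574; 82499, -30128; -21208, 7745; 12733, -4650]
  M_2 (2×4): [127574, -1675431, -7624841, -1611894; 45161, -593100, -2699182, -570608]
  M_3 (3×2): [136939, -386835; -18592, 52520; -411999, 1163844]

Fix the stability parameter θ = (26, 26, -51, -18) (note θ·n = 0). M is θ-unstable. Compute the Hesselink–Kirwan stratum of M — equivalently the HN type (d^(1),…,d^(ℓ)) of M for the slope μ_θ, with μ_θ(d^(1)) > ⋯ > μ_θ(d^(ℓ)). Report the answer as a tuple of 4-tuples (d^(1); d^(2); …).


Interval decomposition of M: I[1,4]^2, I[2,2]^2, I[4,4].
HN type (ℓ=3): μ^(1)=26; μ^(2)=-17/4; μ^(3)=-18

((0, 2, 0, 0); (2, 2, 2, 2); (0, 0, 0, 1))


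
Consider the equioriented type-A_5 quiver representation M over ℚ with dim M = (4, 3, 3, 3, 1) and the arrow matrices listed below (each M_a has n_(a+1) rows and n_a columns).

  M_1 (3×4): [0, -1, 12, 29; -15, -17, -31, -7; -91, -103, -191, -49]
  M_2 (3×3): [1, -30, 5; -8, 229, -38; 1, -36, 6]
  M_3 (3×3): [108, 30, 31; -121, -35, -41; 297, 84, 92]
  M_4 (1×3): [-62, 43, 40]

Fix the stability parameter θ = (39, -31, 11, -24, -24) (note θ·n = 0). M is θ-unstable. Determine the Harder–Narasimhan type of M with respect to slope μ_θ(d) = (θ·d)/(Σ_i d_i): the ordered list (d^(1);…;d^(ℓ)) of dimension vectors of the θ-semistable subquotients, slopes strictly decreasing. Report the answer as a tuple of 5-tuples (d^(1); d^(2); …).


Barcode: M ≅ I[1,1], I[1,4]^2, I[1,5]. HN layers by μ_θ (3 steps, strictly decreasing):
  μ^(1)=39; μ^(2)=-5/4; μ^(3)=-29/5

((1, 0, 0, 0, 0); (2, 2, 2, 2, 0); (1, 1, 1, 1, 1))


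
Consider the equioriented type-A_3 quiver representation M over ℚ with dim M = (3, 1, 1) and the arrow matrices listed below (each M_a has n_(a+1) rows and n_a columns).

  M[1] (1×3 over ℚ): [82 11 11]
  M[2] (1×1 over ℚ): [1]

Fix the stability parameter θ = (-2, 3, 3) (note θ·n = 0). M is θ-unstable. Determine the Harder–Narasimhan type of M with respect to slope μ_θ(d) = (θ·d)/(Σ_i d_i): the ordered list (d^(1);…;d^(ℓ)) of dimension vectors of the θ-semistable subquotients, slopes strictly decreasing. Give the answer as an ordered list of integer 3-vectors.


Via rank(M_{q-1}∘⋯∘M_p): M ≅ I[1,1]^2, I[1,3].
μ_θ-semistable layers: μ^(1)=3; μ^(2)=-2

((0, 1, 1); (3, 0, 0))


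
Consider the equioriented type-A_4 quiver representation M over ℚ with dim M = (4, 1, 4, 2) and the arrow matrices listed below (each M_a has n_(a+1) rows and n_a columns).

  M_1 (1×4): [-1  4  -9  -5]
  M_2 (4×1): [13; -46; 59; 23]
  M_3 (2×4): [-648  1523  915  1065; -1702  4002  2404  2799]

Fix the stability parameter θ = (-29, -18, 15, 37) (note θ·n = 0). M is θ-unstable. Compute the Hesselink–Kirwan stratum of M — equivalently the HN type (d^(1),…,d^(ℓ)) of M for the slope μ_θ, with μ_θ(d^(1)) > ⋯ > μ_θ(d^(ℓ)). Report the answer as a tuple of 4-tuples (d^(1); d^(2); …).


Via rank(M_{q-1}∘⋯∘M_p): M ≅ I[1,1]^3, I[1,4], I[3,3]^2, I[3,4].
μ_θ-semistable layers: μ^(1)=37; μ^(2)=15; μ^(3)=-18; μ^(4)=-29

((0, 0, 0, 2); (0, 0, 4, 0); (0, 1, 0, 0); (4, 0, 0, 0))


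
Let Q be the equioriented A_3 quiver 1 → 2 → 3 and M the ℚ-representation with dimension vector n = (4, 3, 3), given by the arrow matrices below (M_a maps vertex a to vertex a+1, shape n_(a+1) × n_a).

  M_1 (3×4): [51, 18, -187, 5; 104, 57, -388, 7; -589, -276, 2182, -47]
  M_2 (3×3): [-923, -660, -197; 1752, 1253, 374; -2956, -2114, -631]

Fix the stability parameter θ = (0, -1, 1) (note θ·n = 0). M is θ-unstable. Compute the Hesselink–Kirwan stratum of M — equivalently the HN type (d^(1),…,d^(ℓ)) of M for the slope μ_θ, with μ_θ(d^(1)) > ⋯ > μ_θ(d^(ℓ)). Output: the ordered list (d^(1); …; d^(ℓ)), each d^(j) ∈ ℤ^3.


Via rank(M_{q-1}∘⋯∘M_p): M ≅ I[1,1], I[1,3]^3.
μ_θ-semistable layers: μ^(1)=1; μ^(2)=0; μ^(3)=-1/2

((0, 0, 3); (1, 0, 0); (3, 3, 0))


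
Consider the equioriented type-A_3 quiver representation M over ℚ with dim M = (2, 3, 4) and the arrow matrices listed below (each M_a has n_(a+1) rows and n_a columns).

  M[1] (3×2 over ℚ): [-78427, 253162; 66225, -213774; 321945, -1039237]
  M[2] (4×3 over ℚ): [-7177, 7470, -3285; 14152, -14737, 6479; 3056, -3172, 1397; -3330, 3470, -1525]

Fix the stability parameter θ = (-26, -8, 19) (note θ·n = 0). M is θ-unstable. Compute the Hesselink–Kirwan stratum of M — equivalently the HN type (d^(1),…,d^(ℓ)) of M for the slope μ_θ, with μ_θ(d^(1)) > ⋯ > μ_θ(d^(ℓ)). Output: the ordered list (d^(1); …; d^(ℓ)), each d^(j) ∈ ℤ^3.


Via rank(M_{q-1}∘⋯∘M_p): M ≅ I[1,3]^2, I[2,3], I[3,3].
μ_θ-semistable layers: μ^(1)=19; μ^(2)=-8; μ^(3)=-26

((0, 0, 4); (0, 3, 0); (2, 0, 0))


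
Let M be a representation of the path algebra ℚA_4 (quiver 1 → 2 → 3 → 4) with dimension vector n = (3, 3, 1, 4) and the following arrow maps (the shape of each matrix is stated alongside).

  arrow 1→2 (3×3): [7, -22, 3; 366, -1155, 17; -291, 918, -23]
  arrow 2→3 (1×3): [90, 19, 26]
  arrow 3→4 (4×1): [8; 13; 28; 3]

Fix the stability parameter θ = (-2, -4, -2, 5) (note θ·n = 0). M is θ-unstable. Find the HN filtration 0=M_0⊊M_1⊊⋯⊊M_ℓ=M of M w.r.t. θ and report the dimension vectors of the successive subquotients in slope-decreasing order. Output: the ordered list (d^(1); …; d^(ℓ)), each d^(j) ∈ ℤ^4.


Via rank(M_{q-1}∘⋯∘M_p): M ≅ I[1,1], I[1,2], I[1,4], I[2,2], I[4,4]^3.
μ_θ-semistable layers: μ^(1)=5; μ^(2)=-2; μ^(3)=-3; μ^(4)=-4

((0, 0, 0, 4); (1, 0, 1, 0); (2, 2, 0, 0); (0, 1, 0, 0))


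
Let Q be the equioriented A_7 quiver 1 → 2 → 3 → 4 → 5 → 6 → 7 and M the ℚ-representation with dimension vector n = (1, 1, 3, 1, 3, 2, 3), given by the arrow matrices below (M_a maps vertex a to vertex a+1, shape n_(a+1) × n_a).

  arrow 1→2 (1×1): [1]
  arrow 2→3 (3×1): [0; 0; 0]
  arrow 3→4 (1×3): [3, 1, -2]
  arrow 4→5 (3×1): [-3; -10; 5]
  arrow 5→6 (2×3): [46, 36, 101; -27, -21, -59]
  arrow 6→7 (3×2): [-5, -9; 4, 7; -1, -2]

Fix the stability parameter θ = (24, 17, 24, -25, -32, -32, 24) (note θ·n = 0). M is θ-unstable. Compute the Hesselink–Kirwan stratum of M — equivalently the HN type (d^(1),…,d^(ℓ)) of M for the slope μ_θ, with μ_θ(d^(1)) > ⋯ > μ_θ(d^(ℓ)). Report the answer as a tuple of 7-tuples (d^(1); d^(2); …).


Interval decomposition of M: I[1,2], I[3,3]^2, I[3,7], I[5,5], I[5,7], I[7,7].
HN type (ℓ=4): μ^(1)=24; μ^(2)=41/2; μ^(3)=-65/4; μ^(4)=-32

((0, 0, 2, 0, 0, 0, 3); (1, 1, 0, 0, 0, 0, 0); (0, 0, 1, 1, 1, 1, 0); (0, 0, 0, 0, 2, 1, 0))


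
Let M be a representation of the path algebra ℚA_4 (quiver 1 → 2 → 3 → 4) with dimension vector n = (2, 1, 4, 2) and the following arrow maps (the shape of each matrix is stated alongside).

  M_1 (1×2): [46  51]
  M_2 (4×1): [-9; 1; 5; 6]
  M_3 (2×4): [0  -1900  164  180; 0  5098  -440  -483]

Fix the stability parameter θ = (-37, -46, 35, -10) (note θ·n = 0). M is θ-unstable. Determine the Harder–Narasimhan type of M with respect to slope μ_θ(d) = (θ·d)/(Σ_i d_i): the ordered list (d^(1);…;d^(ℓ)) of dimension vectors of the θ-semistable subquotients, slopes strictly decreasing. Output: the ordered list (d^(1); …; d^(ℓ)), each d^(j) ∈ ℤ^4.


Barcode: M ≅ I[1,1], I[1,3], I[3,3], I[3,4]^2. HN layers by μ_θ (4 steps, strictly decreasing):
  μ^(1)=35; μ^(2)=25/2; μ^(3)=-37; μ^(4)=-83/2

((0, 0, 2, 0); (0, 0, 2, 2); (1, 0, 0, 0); (1, 1, 0, 0))


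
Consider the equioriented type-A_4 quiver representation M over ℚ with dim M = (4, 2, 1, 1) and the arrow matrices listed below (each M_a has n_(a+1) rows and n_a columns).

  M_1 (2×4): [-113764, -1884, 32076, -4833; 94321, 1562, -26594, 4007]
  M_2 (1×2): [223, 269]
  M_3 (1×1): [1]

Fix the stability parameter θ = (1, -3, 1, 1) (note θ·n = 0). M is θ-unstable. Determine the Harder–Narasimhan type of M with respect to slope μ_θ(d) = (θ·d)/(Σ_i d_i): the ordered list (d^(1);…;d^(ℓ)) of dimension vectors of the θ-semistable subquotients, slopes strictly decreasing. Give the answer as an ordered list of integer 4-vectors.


Via rank(M_{q-1}∘⋯∘M_p): M ≅ I[1,1]^2, I[1,2], I[1,4].
μ_θ-semistable layers: μ^(1)=1; μ^(2)=-1

((2, 0, 1, 1); (2, 2, 0, 0))


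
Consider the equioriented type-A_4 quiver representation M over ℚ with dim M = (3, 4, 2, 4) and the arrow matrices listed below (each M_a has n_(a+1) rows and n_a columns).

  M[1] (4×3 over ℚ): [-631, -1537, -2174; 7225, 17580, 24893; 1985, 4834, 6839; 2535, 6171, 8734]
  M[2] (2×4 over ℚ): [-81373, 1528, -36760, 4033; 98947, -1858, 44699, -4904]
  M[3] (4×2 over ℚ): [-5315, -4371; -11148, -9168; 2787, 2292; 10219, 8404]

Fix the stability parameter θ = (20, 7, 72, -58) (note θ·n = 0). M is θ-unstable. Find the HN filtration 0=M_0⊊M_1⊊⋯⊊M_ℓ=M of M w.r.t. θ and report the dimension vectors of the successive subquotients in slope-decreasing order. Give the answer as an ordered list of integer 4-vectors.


Via rank(M_{q-1}∘⋯∘M_p): M ≅ I[1,2], I[1,4]^2, I[2,2], I[4,4]^2.
μ_θ-semistable layers: μ^(1)=27/2; μ^(2)=41/4; μ^(3)=7; μ^(4)=-58

((1, 1, 0, 0); (2, 2, 2, 2); (0, 1, 0, 0); (0, 0, 0, 2))


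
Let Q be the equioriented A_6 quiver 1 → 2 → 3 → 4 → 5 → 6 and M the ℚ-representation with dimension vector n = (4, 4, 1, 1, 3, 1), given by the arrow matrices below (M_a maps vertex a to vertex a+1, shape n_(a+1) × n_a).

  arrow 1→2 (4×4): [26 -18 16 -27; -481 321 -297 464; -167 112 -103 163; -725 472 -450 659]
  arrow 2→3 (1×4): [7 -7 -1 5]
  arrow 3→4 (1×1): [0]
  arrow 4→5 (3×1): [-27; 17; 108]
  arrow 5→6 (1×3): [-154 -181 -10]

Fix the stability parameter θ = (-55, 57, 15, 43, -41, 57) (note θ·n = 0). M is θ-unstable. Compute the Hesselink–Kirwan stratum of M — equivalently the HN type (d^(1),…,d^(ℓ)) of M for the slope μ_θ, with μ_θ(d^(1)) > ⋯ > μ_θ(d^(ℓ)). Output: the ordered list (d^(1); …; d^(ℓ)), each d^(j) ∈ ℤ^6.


Barcode: M ≅ I[1,2]^3, I[1,3], I[4,6], I[5,5]^2. HN layers by μ_θ (5 steps, strictly decreasing):
  μ^(1)=57; μ^(2)=36; μ^(3)=1; μ^(4)=-41; μ^(5)=-55

((0, 3, 0, 0, 0, 1); (0, 1, 1, 0, 0, 0); (0, 0, 0, 1, 1, 0); (0, 0, 0, 0, 2, 0); (4, 0, 0, 0, 0, 0))


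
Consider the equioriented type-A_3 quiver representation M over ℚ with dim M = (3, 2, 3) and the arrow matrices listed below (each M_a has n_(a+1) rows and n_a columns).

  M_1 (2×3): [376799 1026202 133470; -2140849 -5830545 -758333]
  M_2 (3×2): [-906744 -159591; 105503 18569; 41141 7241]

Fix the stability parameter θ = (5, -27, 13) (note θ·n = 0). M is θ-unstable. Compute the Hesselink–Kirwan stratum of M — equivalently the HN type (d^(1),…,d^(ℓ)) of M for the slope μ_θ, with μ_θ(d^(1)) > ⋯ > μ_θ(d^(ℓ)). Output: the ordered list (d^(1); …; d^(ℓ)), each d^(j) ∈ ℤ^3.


Via rank(M_{q-1}∘⋯∘M_p): M ≅ I[1,1], I[1,3]^2, I[3,3].
μ_θ-semistable layers: μ^(1)=13; μ^(2)=5; μ^(3)=-11

((0, 0, 3); (1, 0, 0); (2, 2, 0))


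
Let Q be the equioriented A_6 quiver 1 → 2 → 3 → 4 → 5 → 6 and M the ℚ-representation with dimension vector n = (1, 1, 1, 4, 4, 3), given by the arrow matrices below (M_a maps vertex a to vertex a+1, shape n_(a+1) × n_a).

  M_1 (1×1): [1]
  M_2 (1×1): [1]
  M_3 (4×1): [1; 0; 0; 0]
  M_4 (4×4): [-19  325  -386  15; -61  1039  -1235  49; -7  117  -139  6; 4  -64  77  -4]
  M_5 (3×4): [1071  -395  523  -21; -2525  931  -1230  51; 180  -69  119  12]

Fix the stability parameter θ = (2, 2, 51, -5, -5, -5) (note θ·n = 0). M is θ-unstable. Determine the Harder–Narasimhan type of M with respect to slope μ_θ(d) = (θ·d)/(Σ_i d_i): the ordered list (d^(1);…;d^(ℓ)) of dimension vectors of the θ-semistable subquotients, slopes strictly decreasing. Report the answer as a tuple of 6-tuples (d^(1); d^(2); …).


Via rank(M_{q-1}∘⋯∘M_p): M ≅ I[1,6], I[4,4], I[4,6]^2, I[5,5].
μ_θ-semistable layers: μ^(1)=9; μ^(2)=2; μ^(3)=-5

((0, 0, 1, 1, 1, 1); (1, 1, 0, 0, 0, 0); (0, 0, 0, 3, 3, 2))


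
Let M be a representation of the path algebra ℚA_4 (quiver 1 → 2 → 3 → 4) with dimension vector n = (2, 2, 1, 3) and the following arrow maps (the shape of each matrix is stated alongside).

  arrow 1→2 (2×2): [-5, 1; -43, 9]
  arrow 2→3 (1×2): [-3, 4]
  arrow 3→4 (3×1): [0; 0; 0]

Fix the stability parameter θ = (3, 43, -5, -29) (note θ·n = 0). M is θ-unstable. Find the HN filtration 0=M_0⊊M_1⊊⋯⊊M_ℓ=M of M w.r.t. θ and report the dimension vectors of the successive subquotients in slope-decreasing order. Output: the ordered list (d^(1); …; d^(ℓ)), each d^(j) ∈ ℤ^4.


Interval decomposition of M: I[1,2], I[1,3], I[4,4]^3.
HN type (ℓ=4): μ^(1)=43; μ^(2)=19; μ^(3)=3; μ^(4)=-29

((0, 1, 0, 0); (0, 1, 1, 0); (2, 0, 0, 0); (0, 0, 0, 3))


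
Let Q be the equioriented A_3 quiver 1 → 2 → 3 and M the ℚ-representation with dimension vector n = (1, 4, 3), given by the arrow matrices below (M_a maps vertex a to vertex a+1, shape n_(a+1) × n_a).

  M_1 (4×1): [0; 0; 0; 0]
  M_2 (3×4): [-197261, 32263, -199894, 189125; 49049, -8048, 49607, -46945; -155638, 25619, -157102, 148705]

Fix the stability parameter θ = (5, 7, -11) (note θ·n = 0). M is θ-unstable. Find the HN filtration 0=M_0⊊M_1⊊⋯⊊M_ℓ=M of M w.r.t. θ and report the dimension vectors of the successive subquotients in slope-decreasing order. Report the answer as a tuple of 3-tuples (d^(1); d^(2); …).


Interval decomposition of M: I[1,1], I[2,2], I[2,3]^3.
HN type (ℓ=3): μ^(1)=7; μ^(2)=5; μ^(3)=-2

((0, 1, 0); (1, 0, 0); (0, 3, 3))


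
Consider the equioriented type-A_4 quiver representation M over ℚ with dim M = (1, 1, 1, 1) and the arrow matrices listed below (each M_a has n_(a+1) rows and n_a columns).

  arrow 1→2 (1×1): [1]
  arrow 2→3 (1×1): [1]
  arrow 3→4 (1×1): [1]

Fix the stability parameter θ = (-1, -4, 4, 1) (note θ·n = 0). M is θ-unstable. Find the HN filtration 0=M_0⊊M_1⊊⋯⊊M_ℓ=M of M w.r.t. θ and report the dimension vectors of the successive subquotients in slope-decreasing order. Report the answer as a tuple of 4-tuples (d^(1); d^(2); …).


Interval decomposition of M: I[1,4].
HN type (ℓ=2): μ^(1)=5/2; μ^(2)=-5/2

((0, 0, 1, 1); (1, 1, 0, 0))


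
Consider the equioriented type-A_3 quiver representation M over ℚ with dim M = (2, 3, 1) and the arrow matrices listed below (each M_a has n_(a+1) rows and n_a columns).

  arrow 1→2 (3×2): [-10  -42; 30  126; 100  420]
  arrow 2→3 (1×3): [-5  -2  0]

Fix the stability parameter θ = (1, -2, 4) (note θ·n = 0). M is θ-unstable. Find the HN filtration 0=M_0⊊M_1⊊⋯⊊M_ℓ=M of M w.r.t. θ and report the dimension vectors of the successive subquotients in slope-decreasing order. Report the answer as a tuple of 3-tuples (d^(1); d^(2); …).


Via rank(M_{q-1}∘⋯∘M_p): M ≅ I[1,1], I[1,3], I[2,2]^2.
μ_θ-semistable layers: μ^(1)=4; μ^(2)=1; μ^(3)=-1/2; μ^(4)=-2

((0, 0, 1); (1, 0, 0); (1, 1, 0); (0, 2, 0))


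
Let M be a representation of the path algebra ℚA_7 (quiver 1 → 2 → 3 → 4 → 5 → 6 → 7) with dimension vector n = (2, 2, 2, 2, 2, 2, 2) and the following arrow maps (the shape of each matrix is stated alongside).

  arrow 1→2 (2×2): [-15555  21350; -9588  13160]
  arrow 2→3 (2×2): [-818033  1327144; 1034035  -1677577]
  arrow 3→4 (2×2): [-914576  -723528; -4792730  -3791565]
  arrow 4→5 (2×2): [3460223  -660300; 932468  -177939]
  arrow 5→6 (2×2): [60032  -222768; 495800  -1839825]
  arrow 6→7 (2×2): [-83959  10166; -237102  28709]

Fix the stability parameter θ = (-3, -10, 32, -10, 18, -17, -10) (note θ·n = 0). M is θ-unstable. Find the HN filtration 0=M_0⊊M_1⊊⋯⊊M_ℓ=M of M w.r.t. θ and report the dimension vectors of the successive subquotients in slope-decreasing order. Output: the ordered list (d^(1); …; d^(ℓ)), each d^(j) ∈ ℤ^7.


Via rank(M_{q-1}∘⋯∘M_p): M ≅ I[1,1], I[1,7], I[2,3], I[4,5], I[6,7].
μ_θ-semistable layers: μ^(1)=32; μ^(2)=18; μ^(3)=13/5; μ^(4)=-3; μ^(5)=-13/2; μ^(6)=-10; μ^(7)=-17

((0, 0, 1, 0, 0, 0, 0); (0, 0, 0, 0, 1, 0, 0); (0, 0, 1, 1, 1, 1, 1); (1, 0, 0, 0, 0, 0, 0); (1, 1, 0, 0, 0, 0, 0); (0, 1, 0, 1, 0, 0, 1); (0, 0, 0, 0, 0, 1, 0))


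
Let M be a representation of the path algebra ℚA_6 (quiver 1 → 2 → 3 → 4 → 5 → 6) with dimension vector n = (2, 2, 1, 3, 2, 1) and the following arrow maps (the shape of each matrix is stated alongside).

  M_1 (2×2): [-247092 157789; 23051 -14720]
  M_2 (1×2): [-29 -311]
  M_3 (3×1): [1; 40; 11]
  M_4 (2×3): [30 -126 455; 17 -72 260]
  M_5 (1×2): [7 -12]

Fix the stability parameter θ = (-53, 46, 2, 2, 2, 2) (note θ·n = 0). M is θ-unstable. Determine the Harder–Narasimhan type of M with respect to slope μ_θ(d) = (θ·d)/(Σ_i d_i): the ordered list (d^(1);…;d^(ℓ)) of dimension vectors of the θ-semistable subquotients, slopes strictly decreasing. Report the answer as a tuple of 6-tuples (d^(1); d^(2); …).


Via rank(M_{q-1}∘⋯∘M_p): M ≅ I[1,2], I[1,6], I[4,4], I[4,5].
μ_θ-semistable layers: μ^(1)=46; μ^(2)=54/5; μ^(3)=2; μ^(4)=-53

((0, 1, 0, 0, 0, 0); (0, 1, 1, 1, 1, 1); (0, 0, 0, 2, 1, 0); (2, 0, 0, 0, 0, 0))


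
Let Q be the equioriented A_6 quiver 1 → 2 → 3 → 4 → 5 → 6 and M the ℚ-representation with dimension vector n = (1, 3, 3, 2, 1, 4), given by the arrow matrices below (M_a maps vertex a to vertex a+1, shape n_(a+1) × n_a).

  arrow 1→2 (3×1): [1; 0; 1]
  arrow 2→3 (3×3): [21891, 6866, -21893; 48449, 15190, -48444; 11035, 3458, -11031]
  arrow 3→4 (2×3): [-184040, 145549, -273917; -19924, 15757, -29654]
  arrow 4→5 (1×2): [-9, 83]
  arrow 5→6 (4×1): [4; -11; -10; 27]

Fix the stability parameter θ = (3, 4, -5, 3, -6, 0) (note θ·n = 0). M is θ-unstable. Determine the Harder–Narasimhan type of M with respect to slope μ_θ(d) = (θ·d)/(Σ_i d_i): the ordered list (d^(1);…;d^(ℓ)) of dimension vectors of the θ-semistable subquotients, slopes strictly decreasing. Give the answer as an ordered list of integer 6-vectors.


Interval decomposition of M: I[1,6], I[2,2], I[2,4], I[3,3], I[6,6]^3.
HN type (ℓ=6): μ^(1)=4; μ^(2)=3; μ^(3)=0; μ^(4)=-1/5; μ^(5)=-1/2; μ^(6)=-5

((0, 1, 0, 0, 0, 0); (0, 0, 0, 1, 0, 0); (0, 0, 0, 0, 0, 4); (1, 1, 1, 1, 1, 0); (0, 1, 1, 0, 0, 0); (0, 0, 1, 0, 0, 0))


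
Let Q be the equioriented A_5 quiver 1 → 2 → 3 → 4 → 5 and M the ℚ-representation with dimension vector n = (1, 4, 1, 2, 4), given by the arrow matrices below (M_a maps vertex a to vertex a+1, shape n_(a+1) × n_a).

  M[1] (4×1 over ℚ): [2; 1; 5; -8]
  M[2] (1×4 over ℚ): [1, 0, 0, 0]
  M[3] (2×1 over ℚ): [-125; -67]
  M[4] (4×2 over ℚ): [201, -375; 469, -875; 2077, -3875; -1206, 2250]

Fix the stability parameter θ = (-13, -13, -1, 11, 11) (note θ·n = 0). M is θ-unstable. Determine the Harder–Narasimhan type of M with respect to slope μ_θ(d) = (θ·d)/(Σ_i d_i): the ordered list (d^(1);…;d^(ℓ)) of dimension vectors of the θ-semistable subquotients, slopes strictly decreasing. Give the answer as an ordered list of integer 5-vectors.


Barcode: M ≅ I[1,4], I[2,2]^3, I[4,5], I[5,5]^3. HN layers by μ_θ (3 steps, strictly decreasing):
  μ^(1)=11; μ^(2)=-1; μ^(3)=-13

((0, 0, 0, 2, 4); (0, 0, 1, 0, 0); (1, 4, 0, 0, 0))


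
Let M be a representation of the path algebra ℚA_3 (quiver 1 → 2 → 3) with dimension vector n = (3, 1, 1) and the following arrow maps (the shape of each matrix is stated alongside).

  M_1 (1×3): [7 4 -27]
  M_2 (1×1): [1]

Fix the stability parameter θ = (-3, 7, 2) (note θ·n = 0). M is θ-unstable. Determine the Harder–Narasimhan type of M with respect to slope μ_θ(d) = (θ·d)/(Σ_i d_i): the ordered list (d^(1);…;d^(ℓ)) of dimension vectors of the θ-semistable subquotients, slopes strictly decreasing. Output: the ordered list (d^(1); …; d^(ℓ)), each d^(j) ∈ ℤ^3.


Interval decomposition of M: I[1,1]^2, I[1,3].
HN type (ℓ=2): μ^(1)=9/2; μ^(2)=-3

((0, 1, 1); (3, 0, 0))


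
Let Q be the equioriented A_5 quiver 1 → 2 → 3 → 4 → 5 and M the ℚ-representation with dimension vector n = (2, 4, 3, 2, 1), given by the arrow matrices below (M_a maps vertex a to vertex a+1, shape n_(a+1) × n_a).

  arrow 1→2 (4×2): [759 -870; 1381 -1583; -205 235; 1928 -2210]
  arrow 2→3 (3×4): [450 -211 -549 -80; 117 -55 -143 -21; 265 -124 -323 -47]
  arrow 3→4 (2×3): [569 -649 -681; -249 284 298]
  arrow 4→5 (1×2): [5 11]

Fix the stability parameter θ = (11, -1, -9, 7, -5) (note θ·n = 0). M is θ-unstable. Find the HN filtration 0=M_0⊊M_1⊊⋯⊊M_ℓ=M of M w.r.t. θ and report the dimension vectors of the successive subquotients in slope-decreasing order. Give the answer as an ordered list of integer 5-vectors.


Barcode: M ≅ I[1,4], I[1,5], I[2,2], I[2,3]. HN layers by μ_θ (5 steps, strictly decreasing):
  μ^(1)=7; μ^(2)=1; μ^(3)=1/3; μ^(4)=-1; μ^(5)=-5

((0, 0, 0, 1, 0); (0, 0, 0, 1, 1); (2, 2, 2, 0, 0); (0, 1, 0, 0, 0); (0, 1, 1, 0, 0))


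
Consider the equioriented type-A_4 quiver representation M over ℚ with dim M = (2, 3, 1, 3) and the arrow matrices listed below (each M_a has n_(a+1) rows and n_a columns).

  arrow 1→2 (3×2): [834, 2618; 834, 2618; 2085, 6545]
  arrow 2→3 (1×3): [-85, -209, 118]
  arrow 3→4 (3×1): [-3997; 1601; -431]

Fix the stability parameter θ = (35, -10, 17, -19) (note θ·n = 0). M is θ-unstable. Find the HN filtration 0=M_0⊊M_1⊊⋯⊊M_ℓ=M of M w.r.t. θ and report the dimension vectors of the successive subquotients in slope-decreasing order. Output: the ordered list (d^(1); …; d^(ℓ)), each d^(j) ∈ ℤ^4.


Interval decomposition of M: I[1,1], I[1,4], I[2,2]^2, I[4,4]^2.
HN type (ℓ=4): μ^(1)=35; μ^(2)=23/4; μ^(3)=-10; μ^(4)=-19

((1, 0, 0, 0); (1, 1, 1, 1); (0, 2, 0, 0); (0, 0, 0, 2))


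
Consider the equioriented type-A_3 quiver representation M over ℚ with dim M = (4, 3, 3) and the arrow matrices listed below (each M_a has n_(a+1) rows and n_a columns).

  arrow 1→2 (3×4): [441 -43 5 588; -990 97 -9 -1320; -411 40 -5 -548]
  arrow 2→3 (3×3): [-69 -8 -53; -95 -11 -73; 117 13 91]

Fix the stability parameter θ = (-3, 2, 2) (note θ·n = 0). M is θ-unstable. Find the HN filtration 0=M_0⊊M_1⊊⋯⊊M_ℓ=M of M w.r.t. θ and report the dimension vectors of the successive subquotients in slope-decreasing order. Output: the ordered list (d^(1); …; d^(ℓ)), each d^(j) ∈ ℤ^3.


Via rank(M_{q-1}∘⋯∘M_p): M ≅ I[1,1], I[1,2], I[1,3]^2, I[3,3].
μ_θ-semistable layers: μ^(1)=2; μ^(2)=-3

((0, 3, 3); (4, 0, 0))


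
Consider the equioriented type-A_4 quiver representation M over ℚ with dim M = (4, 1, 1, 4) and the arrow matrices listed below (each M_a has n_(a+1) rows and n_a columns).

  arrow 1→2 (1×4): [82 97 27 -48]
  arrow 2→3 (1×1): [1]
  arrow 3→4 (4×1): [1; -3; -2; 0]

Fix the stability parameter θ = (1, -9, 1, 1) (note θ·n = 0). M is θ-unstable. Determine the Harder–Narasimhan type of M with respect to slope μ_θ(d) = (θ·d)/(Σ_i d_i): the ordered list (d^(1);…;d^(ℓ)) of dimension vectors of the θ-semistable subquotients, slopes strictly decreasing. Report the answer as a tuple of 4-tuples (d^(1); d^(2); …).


Via rank(M_{q-1}∘⋯∘M_p): M ≅ I[1,1]^3, I[1,4], I[4,4]^3.
μ_θ-semistable layers: μ^(1)=1; μ^(2)=-4

((3, 0, 1, 4); (1, 1, 0, 0))


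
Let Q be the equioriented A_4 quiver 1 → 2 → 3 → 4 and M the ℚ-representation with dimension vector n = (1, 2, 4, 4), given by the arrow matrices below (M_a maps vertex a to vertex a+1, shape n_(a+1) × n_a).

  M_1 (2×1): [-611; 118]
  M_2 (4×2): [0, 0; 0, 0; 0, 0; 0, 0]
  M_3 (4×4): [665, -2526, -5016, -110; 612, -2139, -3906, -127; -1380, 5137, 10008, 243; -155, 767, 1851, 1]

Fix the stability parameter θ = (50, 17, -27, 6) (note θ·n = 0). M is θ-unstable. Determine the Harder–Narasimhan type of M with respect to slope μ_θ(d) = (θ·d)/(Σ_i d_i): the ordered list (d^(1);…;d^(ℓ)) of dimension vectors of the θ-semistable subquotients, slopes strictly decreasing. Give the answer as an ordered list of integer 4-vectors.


Via rank(M_{q-1}∘⋯∘M_p): M ≅ I[1,2], I[2,2], I[3,4]^4.
μ_θ-semistable layers: μ^(1)=67/2; μ^(2)=17; μ^(3)=6; μ^(4)=-27

((1, 1, 0, 0); (0, 1, 0, 0); (0, 0, 0, 4); (0, 0, 4, 0))


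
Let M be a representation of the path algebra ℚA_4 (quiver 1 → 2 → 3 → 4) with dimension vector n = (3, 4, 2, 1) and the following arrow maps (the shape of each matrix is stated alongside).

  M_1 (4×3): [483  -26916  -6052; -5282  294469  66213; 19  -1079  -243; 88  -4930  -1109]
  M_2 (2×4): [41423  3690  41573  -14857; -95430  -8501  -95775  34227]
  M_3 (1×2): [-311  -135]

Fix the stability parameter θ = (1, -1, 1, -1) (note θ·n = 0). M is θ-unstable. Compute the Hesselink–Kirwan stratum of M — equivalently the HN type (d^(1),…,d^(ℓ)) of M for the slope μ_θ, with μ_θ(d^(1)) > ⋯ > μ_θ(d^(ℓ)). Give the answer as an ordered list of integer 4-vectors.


Barcode: M ≅ I[1,2], I[1,3], I[1,4], I[2,2]. HN layers by μ_θ (3 steps, strictly decreasing):
  μ^(1)=1; μ^(2)=0; μ^(3)=-1

((0, 0, 1, 0); (3, 3, 1, 1); (0, 1, 0, 0))


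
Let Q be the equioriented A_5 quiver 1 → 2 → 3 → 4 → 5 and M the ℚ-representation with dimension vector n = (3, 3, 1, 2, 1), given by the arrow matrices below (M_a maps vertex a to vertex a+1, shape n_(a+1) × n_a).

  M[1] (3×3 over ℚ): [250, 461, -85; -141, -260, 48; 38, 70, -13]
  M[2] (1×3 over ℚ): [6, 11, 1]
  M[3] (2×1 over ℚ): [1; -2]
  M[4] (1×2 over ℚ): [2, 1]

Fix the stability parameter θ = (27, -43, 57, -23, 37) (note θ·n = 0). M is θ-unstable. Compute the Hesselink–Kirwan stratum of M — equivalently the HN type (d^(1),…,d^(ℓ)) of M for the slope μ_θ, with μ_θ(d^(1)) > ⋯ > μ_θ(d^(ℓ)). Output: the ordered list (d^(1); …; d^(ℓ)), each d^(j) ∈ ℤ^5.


Barcode: M ≅ I[1,2]^2, I[1,4], I[4,5]. HN layers by μ_θ (4 steps, strictly decreasing):
  μ^(1)=37; μ^(2)=17; μ^(3)=-8; μ^(4)=-23

((0, 0, 0, 0, 1); (0, 0, 1, 1, 0); (3, 3, 0, 0, 0); (0, 0, 0, 1, 0))


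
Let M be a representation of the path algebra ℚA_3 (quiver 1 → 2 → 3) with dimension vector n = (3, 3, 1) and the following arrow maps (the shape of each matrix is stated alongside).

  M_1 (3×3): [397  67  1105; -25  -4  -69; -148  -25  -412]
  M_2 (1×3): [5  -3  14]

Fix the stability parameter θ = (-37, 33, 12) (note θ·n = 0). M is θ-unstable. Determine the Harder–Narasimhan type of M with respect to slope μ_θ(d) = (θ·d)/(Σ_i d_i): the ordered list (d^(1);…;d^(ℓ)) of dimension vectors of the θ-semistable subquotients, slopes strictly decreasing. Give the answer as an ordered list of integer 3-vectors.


Interval decomposition of M: I[1,1], I[1,2], I[1,3], I[2,2].
HN type (ℓ=3): μ^(1)=33; μ^(2)=45/2; μ^(3)=-37

((0, 2, 0); (0, 1, 1); (3, 0, 0))


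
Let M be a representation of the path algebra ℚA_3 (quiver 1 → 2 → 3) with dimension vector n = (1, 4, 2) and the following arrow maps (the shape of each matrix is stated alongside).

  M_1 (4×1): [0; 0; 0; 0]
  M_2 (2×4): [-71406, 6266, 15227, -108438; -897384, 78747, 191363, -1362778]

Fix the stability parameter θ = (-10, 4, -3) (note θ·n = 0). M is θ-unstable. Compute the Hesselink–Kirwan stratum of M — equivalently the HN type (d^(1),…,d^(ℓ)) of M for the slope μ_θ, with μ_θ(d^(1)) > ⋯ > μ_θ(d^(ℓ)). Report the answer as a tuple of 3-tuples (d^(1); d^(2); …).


Interval decomposition of M: I[1,1], I[2,2]^2, I[2,3]^2.
HN type (ℓ=3): μ^(1)=4; μ^(2)=1/2; μ^(3)=-10

((0, 2, 0); (0, 2, 2); (1, 0, 0))


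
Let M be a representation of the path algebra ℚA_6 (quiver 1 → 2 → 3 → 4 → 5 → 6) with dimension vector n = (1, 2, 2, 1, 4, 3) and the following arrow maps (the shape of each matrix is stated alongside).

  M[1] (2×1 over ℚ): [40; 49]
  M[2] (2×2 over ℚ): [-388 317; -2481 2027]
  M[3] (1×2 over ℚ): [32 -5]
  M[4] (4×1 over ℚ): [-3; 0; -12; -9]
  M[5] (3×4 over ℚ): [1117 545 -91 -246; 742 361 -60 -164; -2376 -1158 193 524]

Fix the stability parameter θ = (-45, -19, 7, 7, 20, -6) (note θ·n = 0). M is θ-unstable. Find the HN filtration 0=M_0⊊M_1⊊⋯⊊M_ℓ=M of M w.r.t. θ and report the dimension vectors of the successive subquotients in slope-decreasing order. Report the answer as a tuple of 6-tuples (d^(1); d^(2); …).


Barcode: M ≅ I[1,6], I[2,3], I[5,5], I[5,6]^2. HN layers by μ_θ (4 steps, strictly decreasing):
  μ^(1)=20; μ^(2)=7; μ^(3)=-19; μ^(4)=-45

((0, 0, 0, 0, 1, 0); (0, 0, 2, 1, 3, 3); (0, 2, 0, 0, 0, 0); (1, 0, 0, 0, 0, 0))


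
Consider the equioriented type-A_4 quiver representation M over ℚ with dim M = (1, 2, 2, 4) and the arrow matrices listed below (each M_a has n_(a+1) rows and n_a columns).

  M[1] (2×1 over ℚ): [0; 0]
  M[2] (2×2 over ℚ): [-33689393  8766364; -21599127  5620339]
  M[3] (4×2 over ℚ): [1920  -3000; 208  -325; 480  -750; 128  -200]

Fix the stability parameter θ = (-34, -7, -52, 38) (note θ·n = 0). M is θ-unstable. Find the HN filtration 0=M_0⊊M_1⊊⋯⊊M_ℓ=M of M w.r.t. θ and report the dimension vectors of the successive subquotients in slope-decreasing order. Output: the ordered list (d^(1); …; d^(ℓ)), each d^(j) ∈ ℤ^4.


Via rank(M_{q-1}∘⋯∘M_p): M ≅ I[1,1], I[2,3], I[2,4], I[4,4]^3.
μ_θ-semistable layers: μ^(1)=38; μ^(2)=-59/2; μ^(3)=-34

((0, 0, 0, 4); (0, 2, 2, 0); (1, 0, 0, 0))


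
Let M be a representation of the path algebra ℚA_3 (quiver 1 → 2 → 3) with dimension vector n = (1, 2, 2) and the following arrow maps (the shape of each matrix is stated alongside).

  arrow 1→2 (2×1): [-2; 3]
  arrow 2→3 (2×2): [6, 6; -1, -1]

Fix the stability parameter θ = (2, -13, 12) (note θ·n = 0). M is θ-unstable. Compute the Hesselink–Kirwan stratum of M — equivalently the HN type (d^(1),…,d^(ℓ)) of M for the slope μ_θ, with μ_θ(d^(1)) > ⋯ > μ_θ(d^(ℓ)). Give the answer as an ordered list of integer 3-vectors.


Via rank(M_{q-1}∘⋯∘M_p): M ≅ I[1,3], I[2,2], I[3,3].
μ_θ-semistable layers: μ^(1)=12; μ^(2)=-11/2; μ^(3)=-13

((0, 0, 2); (1, 1, 0); (0, 1, 0))


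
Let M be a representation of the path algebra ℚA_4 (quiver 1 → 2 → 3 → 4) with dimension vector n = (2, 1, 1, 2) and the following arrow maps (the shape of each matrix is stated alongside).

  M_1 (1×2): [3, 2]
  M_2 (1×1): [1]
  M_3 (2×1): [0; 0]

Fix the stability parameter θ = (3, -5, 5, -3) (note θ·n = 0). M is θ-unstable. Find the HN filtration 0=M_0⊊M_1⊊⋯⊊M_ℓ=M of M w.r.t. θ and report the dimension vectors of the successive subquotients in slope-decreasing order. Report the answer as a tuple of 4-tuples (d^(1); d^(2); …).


Barcode: M ≅ I[1,1], I[1,3], I[4,4]^2. HN layers by μ_θ (4 steps, strictly decreasing):
  μ^(1)=5; μ^(2)=3; μ^(3)=-1; μ^(4)=-3

((0, 0, 1, 0); (1, 0, 0, 0); (1, 1, 0, 0); (0, 0, 0, 2))


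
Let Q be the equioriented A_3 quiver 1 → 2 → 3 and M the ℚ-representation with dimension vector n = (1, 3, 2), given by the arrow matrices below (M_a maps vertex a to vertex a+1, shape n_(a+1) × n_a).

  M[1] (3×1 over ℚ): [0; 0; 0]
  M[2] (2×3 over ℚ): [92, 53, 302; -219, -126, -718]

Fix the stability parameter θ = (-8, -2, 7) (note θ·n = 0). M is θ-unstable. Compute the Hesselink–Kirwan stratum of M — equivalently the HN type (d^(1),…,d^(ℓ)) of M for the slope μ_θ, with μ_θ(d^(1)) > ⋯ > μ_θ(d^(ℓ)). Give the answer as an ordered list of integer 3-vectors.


Via rank(M_{q-1}∘⋯∘M_p): M ≅ I[1,1], I[2,2], I[2,3]^2.
μ_θ-semistable layers: μ^(1)=7; μ^(2)=-2; μ^(3)=-8

((0, 0, 2); (0, 3, 0); (1, 0, 0))


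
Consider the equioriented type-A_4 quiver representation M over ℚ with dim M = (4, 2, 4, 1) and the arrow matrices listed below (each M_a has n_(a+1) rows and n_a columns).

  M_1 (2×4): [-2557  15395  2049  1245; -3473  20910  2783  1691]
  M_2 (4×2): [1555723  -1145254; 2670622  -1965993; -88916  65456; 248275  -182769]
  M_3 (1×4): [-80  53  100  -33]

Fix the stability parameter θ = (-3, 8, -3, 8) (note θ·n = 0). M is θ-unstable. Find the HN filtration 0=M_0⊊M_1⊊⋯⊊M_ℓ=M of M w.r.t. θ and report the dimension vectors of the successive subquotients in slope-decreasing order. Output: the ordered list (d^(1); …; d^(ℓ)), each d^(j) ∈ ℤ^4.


Via rank(M_{q-1}∘⋯∘M_p): M ≅ I[1,1]^2, I[1,3], I[1,4], I[3,3]^2.
μ_θ-semistable layers: μ^(1)=8; μ^(2)=5/2; μ^(3)=-3

((0, 0, 0, 1); (0, 2, 2, 0); (4, 0, 2, 0))


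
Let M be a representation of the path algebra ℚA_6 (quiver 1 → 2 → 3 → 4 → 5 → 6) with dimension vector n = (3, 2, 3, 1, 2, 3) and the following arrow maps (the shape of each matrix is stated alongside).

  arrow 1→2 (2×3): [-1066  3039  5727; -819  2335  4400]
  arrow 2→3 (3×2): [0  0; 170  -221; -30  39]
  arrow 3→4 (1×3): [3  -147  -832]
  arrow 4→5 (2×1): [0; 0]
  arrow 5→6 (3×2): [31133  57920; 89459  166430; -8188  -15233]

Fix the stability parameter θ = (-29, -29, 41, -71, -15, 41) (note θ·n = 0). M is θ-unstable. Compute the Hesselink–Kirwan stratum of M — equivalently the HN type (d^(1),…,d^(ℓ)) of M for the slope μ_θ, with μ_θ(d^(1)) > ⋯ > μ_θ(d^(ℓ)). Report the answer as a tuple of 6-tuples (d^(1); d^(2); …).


Via rank(M_{q-1}∘⋯∘M_p): M ≅ I[1,1], I[1,2], I[1,4], I[3,3]^2, I[5,6]^2, I[6,6].
μ_θ-semistable layers: μ^(1)=41; μ^(2)=-15; μ^(3)=-29

((0, 0, 2, 0, 0, 3); (0, 0, 1, 1, 2, 0); (3, 2, 0, 0, 0, 0))


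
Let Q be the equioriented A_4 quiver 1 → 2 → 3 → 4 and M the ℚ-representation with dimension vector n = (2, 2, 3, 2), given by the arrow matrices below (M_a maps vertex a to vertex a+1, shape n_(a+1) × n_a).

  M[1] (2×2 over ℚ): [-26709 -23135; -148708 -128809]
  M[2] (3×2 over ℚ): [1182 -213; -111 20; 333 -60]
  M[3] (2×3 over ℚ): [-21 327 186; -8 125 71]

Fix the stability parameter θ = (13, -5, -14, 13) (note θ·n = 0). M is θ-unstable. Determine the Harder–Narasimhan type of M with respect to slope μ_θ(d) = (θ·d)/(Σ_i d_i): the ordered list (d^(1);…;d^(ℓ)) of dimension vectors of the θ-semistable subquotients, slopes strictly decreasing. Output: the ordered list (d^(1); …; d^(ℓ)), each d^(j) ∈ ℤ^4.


Via rank(M_{q-1}∘⋯∘M_p): M ≅ I[1,3], I[1,4], I[3,4].
μ_θ-semistable layers: μ^(1)=13; μ^(2)=-2; μ^(3)=-14

((0, 0, 0, 2); (2, 2, 2, 0); (0, 0, 1, 0))


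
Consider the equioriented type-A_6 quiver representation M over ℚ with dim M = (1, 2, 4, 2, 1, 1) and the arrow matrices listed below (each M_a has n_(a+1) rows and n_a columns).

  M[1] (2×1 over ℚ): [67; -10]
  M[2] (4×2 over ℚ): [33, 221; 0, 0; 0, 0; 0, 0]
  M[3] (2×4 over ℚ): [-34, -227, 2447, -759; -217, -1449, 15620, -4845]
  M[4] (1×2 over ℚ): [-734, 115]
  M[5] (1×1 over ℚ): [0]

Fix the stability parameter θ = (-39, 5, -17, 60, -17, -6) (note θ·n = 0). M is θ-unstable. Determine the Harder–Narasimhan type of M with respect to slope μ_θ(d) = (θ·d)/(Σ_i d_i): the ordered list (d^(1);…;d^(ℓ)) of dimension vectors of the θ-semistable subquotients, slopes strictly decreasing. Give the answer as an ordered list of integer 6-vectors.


Barcode: M ≅ I[1,5], I[2,2], I[3,3]^2, I[3,4], I[6,6]. HN layers by μ_θ (6 steps, strictly decreasing):
  μ^(1)=60; μ^(2)=43/2; μ^(3)=5; μ^(4)=-6; μ^(5)=-17; μ^(6)=-39

((0, 0, 0, 1, 0, 0); (0, 0, 0, 1, 1, 0); (0, 1, 0, 0, 0, 0); (0, 1, 1, 0, 0, 1); (0, 0, 3, 0, 0, 0); (1, 0, 0, 0, 0, 0))


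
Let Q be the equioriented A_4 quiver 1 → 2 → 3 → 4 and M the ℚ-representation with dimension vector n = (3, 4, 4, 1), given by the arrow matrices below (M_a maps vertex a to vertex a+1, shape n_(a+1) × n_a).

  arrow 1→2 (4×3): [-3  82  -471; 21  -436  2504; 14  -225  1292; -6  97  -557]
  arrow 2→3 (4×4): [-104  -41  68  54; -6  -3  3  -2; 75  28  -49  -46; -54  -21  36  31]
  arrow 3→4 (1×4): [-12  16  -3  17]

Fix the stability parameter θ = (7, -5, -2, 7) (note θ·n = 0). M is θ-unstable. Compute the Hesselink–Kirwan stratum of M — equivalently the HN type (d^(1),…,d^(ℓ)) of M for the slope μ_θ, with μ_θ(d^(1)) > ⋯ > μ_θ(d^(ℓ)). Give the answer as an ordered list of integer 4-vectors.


Via rank(M_{q-1}∘⋯∘M_p): M ≅ I[1,3]^3, I[2,4].
μ_θ-semistable layers: μ^(1)=7; μ^(2)=0; μ^(3)=-2; μ^(4)=-5

((0, 0, 0, 1); (3, 3, 3, 0); (0, 0, 1, 0); (0, 1, 0, 0))


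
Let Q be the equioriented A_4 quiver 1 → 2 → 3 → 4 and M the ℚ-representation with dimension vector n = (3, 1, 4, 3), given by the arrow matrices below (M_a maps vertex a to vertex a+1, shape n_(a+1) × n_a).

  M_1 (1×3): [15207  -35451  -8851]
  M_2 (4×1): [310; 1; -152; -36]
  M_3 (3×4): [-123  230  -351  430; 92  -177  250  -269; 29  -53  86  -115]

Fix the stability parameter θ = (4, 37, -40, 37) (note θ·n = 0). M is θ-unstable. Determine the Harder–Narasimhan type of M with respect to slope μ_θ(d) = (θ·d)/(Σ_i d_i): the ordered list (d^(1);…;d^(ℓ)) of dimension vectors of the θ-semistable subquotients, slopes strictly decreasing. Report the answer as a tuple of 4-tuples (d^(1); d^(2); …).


Barcode: M ≅ I[1,1]^2, I[1,4], I[3,3], I[3,4]^2. HN layers by μ_θ (4 steps, strictly decreasing):
  μ^(1)=37; μ^(2)=4; μ^(3)=1/3; μ^(4)=-40

((0, 0, 0, 3); (2, 0, 0, 0); (1, 1, 1, 0); (0, 0, 3, 0))
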